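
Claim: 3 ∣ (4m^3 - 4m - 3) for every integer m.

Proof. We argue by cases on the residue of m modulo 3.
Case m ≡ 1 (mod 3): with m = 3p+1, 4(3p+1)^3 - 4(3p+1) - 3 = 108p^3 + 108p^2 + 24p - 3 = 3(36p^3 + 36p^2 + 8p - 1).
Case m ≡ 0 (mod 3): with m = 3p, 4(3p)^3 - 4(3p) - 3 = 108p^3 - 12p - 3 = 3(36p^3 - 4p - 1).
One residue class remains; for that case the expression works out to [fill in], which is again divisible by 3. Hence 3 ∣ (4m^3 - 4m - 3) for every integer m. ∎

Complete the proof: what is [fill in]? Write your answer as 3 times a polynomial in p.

Only m ≡ 2 (mod 3) is unaccounted for. Put m = 3p+2:
4(3p+2)^3 - 4(3p+2) - 3 expands to 108p^3 + 216p^2 + 132p + 21,
and factoring out 3 leaves 3(36p^3 + 72p^2 + 44p + 7).

3(36p^3 + 72p^2 + 44p + 7)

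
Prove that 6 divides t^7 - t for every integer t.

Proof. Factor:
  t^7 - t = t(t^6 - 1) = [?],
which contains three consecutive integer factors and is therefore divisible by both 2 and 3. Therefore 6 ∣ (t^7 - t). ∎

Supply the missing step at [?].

(t - 1)t(t + 1)(t^4 + t^2 + 1)

t^6 - 1 = (t^2 - 1)(t^4 + t^2 + 1), and t^2 - 1 = (t-1)(t+1).
So t(t^6 - 1) = (t - 1)t(t + 1)(t^4 + t^2 + 1).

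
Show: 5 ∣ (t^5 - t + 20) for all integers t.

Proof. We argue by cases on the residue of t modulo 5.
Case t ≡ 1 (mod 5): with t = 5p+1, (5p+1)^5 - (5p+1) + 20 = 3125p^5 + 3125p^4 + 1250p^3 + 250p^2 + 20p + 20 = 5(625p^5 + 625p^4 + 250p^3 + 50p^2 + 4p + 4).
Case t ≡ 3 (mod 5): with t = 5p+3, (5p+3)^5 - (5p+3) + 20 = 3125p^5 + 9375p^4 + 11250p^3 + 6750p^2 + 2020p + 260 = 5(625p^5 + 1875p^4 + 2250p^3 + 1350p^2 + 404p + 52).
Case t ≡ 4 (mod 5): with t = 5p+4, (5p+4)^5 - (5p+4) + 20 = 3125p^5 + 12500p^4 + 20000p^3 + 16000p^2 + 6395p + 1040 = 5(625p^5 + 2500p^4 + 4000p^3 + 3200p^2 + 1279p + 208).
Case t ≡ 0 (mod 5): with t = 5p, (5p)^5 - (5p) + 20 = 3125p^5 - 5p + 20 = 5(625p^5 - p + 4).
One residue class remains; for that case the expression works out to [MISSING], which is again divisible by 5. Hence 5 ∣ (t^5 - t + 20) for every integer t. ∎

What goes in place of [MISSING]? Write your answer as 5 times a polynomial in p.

5(625p^5 + 1250p^4 + 1000p^3 + 400p^2 + 79p + 10)

Only t ≡ 2 (mod 5) is unaccounted for. Put t = 5p+2:
(5p+2)^5 - (5p+2) + 20 expands to 3125p^5 + 6250p^4 + 5000p^3 + 2000p^2 + 395p + 50,
and factoring out 5 leaves 5(625p^5 + 1250p^4 + 1000p^3 + 400p^2 + 79p + 10).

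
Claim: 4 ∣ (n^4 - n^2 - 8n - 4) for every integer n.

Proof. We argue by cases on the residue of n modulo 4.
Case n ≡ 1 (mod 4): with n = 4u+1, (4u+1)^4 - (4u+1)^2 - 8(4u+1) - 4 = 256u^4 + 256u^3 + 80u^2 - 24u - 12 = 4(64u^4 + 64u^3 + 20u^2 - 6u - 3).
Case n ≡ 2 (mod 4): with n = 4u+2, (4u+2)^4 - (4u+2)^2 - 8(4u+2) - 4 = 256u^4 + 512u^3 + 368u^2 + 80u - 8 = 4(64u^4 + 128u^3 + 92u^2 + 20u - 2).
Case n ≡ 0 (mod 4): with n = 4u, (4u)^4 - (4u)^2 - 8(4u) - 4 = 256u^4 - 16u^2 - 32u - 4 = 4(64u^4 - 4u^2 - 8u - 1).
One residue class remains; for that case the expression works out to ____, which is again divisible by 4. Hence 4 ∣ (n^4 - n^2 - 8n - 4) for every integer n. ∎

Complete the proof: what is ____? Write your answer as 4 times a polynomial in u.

4(64u^4 + 192u^3 + 212u^2 + 94u + 11)

The residues treated are {1, 2, 0}, so the missing case is n ≡ 3 (mod 4); write n = 4u+3.
Then (4u+3)^4 - (4u+3)^2 - 8(4u+3) - 4 = 256u^4 + 768u^3 + 848u^2 + 376u + 44 = 4(64u^4 + 192u^3 + 212u^2 + 94u + 11).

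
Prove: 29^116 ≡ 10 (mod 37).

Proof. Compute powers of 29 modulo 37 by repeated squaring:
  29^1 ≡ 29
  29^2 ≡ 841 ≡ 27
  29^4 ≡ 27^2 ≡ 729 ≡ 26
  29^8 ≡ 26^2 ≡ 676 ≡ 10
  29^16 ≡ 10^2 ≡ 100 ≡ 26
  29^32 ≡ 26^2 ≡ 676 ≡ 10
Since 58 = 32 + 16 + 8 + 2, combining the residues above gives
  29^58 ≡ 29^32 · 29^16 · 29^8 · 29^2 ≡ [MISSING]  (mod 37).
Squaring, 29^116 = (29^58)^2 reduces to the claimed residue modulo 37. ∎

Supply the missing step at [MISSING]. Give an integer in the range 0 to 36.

Multiply the listed residues: 10 · 26 · 10 · 27 = 260 → 2600 → 70200.
Reducing modulo 37: 70200 = 1897·37 + 11, so 29^58 ≡ 11.

11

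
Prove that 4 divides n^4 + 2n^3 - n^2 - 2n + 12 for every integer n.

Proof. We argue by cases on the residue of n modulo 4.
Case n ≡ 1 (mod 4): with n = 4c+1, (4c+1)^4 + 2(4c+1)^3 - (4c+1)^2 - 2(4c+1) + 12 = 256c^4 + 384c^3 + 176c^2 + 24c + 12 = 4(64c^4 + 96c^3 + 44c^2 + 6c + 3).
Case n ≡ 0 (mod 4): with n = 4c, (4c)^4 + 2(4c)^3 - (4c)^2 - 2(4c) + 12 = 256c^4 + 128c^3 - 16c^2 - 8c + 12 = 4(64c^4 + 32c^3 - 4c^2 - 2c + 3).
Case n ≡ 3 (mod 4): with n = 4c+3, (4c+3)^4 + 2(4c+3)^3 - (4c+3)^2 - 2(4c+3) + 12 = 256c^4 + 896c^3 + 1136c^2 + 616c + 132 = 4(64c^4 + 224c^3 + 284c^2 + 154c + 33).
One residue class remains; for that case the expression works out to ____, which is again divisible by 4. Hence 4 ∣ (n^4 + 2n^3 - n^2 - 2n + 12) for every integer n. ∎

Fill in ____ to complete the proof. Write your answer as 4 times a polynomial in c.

4(64c^4 + 160c^3 + 140c^2 + 50c + 9)

The residues treated are {1, 0, 3}, so the missing case is n ≡ 2 (mod 4); write n = 4c+2.
Then (4c+2)^4 + 2(4c+2)^3 - (4c+2)^2 - 2(4c+2) + 12 = 256c^4 + 640c^3 + 560c^2 + 200c + 36 = 4(64c^4 + 160c^3 + 140c^2 + 50c + 9).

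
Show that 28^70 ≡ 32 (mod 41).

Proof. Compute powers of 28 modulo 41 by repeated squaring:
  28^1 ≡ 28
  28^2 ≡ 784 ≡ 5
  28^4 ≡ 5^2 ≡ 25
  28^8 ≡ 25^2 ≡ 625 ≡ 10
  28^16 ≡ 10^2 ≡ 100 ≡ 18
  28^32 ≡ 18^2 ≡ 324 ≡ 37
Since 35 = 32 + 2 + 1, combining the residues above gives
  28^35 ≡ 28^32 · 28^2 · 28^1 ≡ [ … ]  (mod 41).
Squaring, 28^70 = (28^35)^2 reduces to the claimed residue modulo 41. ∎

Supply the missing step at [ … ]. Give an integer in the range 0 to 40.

28^32 · 28^2 · 28^1 ≡ 37 · 5 · 28 = 5180.
5180 mod 41 = 14, so 28^35 ≡ 14 (mod 41).

14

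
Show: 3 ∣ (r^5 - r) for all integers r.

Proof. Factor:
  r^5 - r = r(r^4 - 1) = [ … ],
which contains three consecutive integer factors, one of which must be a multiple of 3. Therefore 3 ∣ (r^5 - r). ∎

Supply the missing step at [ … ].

(r - 1)r(r + 1)(r^2 + 1)

r^4 - 1 = (r^2 - 1)(r^2 + 1), and r^2 - 1 = (r-1)(r+1).
So r(r^4 - 1) = (r - 1)r(r + 1)(r^2 + 1).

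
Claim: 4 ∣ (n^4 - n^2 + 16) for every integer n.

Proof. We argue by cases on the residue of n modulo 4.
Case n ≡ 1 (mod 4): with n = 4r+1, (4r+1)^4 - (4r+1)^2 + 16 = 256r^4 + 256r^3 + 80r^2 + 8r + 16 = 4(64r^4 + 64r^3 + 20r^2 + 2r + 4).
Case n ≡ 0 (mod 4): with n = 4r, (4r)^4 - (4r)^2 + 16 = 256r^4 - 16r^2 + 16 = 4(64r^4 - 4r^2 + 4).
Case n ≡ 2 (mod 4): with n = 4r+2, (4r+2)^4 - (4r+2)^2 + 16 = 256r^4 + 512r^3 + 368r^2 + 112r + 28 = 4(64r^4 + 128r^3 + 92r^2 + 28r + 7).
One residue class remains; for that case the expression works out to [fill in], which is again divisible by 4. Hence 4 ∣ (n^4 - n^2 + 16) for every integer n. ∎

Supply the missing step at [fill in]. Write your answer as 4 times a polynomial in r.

4(64r^4 + 192r^3 + 212r^2 + 102r + 22)

The residues treated are {1, 0, 2}, so the missing case is n ≡ 3 (mod 4); write n = 4r+3.
Then (4r+3)^4 - (4r+3)^2 + 16 = 256r^4 + 768r^3 + 848r^2 + 408r + 88 = 4(64r^4 + 192r^3 + 212r^2 + 102r + 22).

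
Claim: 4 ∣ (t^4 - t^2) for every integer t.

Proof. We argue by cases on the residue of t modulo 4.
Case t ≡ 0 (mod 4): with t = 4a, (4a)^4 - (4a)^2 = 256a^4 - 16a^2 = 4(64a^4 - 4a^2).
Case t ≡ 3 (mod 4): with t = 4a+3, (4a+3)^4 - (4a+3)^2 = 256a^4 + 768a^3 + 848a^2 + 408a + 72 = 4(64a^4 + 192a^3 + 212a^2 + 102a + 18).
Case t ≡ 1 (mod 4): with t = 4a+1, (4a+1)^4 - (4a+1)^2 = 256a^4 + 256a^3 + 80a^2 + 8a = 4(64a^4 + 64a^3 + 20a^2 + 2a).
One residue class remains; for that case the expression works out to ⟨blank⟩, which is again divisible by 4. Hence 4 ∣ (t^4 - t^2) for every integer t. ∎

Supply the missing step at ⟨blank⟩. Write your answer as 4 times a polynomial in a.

4(64a^4 + 128a^3 + 92a^2 + 28a + 3)

Only t ≡ 2 (mod 4) is unaccounted for. Put t = 4a+2:
(4a+2)^4 - (4a+2)^2 expands to 256a^4 + 512a^3 + 368a^2 + 112a + 12,
and factoring out 4 leaves 4(64a^4 + 128a^3 + 92a^2 + 28a + 3).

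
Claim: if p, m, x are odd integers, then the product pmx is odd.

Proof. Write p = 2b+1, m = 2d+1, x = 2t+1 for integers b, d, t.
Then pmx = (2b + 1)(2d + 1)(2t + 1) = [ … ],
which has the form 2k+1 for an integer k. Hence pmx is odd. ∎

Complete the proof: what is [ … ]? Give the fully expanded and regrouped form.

Expanding: (2b + 1)(2d + 1)(2t + 1) = 8bdt + 4bd + 4bt + 2b + 4dt + 2d + 2t + 1.
Every term except the constant is even, so this is 2(4bdt + 2bd + 2bt + b + 2dt + d + t) + 1,
and 4bdt + 2bd + 2bt + b + 2dt + d + t ∈ ℤ gives the required form.

2(4bdt + 2bd + 2bt + b + 2dt + d + t) + 1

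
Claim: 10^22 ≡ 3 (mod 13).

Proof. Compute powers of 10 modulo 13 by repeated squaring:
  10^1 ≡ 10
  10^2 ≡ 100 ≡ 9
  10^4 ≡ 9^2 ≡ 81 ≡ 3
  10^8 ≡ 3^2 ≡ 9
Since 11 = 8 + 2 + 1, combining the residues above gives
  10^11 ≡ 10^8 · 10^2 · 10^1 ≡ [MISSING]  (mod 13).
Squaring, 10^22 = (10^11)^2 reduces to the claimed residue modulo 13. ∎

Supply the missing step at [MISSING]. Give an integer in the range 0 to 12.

10^8 · 10^2 · 10^1 ≡ 9 · 9 · 10 = 810.
810 mod 13 = 4, so 10^11 ≡ 4 (mod 13).

4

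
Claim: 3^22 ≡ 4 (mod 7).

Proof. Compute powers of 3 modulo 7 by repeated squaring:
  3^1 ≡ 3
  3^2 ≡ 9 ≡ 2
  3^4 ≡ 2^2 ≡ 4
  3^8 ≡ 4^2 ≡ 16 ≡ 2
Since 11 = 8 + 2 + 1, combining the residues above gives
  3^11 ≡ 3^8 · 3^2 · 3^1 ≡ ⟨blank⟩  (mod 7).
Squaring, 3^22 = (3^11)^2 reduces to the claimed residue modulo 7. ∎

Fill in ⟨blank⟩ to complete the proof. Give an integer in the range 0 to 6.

5

Multiply the listed residues: 2 · 2 · 3 = 4 → 12.
Reducing modulo 7: 12 = 1·7 + 5, so 3^11 ≡ 5.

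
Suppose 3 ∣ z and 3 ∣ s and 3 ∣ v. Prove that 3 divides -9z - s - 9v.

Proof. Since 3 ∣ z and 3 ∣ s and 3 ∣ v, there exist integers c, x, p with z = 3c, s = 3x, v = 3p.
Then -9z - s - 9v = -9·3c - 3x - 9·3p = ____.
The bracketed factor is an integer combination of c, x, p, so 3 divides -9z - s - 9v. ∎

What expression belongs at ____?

Each term has a factor of 3: -9·3c - 3x - 9·3p = 3·(-9c - 9p - x).
Since -9c - 9p - x is an integer, 3 ∣ (-9z - s - 9v).

3(-9c - 9p - x)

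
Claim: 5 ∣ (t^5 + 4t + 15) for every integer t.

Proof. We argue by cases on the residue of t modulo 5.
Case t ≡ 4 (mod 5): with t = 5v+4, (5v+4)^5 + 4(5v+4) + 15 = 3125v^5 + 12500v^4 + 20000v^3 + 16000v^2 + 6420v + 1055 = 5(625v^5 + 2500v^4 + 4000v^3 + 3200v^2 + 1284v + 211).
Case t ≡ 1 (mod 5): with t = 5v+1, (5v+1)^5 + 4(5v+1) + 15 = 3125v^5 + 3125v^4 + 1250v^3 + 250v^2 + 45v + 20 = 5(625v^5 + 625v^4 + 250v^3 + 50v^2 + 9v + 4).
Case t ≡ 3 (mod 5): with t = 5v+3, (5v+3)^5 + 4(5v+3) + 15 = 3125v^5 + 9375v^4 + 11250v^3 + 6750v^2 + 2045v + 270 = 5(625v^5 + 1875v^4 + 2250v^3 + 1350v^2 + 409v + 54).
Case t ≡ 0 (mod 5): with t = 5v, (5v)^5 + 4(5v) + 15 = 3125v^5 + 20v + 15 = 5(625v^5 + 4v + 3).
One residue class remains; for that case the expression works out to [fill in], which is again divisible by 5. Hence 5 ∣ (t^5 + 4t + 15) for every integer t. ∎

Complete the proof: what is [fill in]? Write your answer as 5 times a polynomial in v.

Only t ≡ 2 (mod 5) is unaccounted for. Put t = 5v+2:
(5v+2)^5 + 4(5v+2) + 15 expands to 3125v^5 + 6250v^4 + 5000v^3 + 2000v^2 + 420v + 55,
and factoring out 5 leaves 5(625v^5 + 1250v^4 + 1000v^3 + 400v^2 + 84v + 11).

5(625v^5 + 1250v^4 + 1000v^3 + 400v^2 + 84v + 11)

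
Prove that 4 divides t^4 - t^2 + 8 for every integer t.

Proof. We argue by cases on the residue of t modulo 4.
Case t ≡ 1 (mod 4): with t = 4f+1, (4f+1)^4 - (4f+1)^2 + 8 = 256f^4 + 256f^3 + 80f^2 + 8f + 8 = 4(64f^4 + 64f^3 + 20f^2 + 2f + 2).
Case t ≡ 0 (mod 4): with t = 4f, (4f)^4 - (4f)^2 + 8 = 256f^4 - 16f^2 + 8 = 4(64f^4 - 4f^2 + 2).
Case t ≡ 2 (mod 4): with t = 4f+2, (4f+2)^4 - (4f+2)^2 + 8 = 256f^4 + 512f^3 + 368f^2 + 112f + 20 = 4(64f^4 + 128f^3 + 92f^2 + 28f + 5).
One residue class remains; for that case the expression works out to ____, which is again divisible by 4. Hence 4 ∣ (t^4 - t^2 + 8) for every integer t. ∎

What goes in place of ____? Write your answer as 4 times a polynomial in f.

Only t ≡ 3 (mod 4) is unaccounted for. Put t = 4f+3:
(4f+3)^4 - (4f+3)^2 + 8 expands to 256f^4 + 768f^3 + 848f^2 + 408f + 80,
and factoring out 4 leaves 4(64f^4 + 192f^3 + 212f^2 + 102f + 20).

4(64f^4 + 192f^3 + 212f^2 + 102f + 20)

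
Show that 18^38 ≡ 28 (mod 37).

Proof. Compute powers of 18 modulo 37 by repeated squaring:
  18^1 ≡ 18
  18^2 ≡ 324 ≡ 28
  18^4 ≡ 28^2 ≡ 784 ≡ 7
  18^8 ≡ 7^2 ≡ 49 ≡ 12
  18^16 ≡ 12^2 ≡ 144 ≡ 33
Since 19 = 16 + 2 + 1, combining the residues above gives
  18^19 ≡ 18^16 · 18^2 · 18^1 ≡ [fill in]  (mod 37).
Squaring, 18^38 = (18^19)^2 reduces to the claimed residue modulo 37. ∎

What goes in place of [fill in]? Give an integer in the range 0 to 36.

19

18^16 · 18^2 · 18^1 ≡ 33 · 28 · 18 = 16632.
16632 mod 37 = 19, so 18^19 ≡ 19 (mod 37).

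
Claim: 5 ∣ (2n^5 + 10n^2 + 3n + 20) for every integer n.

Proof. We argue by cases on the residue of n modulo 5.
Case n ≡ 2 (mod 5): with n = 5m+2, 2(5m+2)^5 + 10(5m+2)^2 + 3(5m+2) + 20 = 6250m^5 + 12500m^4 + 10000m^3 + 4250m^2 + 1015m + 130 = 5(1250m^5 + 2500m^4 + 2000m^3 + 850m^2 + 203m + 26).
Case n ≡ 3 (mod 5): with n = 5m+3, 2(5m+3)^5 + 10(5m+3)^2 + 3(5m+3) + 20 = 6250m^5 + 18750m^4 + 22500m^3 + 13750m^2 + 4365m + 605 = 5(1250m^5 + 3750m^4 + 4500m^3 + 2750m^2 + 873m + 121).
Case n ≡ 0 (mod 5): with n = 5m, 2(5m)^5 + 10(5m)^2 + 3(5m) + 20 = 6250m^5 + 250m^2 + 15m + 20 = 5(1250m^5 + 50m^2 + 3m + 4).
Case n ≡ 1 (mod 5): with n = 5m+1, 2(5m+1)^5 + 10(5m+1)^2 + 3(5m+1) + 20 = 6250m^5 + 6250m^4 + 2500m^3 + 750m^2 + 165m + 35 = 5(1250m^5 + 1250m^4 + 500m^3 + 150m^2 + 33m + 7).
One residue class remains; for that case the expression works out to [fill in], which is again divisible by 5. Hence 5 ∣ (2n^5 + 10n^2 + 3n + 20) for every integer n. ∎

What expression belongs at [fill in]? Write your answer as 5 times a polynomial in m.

5(1250m^5 + 5000m^4 + 8000m^3 + 6450m^2 + 2643m + 448)

Only n ≡ 4 (mod 5) is unaccounted for. Put n = 5m+4:
2(5m+4)^5 + 10(5m+4)^2 + 3(5m+4) + 20 expands to 6250m^5 + 25000m^4 + 40000m^3 + 32250m^2 + 13215m + 2240,
and factoring out 5 leaves 5(1250m^5 + 5000m^4 + 8000m^3 + 6450m^2 + 2643m + 448).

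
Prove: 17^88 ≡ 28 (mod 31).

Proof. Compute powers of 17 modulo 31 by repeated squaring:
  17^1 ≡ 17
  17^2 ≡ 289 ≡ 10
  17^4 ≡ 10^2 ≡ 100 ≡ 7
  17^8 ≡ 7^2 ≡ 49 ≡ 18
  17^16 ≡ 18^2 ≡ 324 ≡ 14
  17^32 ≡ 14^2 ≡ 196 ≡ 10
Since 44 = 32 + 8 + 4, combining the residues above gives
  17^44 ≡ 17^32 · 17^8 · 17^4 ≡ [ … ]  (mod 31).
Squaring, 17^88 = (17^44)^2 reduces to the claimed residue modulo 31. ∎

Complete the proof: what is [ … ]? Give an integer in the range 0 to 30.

20

Multiply the listed residues: 10 · 18 · 7 = 180 → 1260.
Reducing modulo 31: 1260 = 40·31 + 20, so 17^44 ≡ 20.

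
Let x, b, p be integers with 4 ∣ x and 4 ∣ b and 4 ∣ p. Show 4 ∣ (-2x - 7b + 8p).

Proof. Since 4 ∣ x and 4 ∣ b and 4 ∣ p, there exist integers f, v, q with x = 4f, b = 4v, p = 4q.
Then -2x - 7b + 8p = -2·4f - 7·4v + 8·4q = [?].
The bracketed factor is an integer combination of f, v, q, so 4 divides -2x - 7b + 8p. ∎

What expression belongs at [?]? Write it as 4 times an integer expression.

Each term has a factor of 4: -2·4f - 7·4v + 8·4q = 4·(-2f + 8q - 7v).
Since -2f + 8q - 7v is an integer, 4 ∣ (-2x - 7b + 8p).

4(-2f + 8q - 7v)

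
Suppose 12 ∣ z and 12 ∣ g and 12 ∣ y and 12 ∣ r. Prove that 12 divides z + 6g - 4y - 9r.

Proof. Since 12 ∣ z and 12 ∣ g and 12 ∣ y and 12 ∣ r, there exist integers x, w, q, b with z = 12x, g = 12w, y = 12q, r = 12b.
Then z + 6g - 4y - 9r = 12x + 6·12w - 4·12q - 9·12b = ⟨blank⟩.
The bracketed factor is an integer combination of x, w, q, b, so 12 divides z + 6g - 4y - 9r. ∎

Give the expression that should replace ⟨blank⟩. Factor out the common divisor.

Pull the common 12 out of every term: 12x + 6·12w - 4·12q - 9·12b = 12(-9b - 4q + 6w + x).
-9b - 4q + 6w + x is an integer, which exhibits the divisibility.

12(-9b - 4q + 6w + x)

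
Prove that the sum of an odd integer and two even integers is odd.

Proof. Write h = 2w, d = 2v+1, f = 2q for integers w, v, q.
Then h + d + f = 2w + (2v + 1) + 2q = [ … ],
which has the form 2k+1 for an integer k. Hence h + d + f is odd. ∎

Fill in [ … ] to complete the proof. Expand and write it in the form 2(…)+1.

2w + (2v + 1) + 2q = 2q + 2v + 2w + 1
= 2(q + v + w) + 1.
Since q + v + w is an integer, the sum is of the form 2k+1 for an integer k.

2(q + v + w) + 1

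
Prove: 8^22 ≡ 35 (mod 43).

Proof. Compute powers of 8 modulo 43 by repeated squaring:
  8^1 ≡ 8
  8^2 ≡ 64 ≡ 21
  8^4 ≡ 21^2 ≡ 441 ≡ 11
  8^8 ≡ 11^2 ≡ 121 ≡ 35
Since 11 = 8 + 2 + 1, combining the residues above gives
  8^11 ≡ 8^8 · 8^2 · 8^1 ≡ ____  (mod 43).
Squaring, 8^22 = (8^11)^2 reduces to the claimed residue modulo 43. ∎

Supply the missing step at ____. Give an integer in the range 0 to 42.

32

8^8 · 8^2 · 8^1 ≡ 35 · 21 · 8 = 5880.
5880 mod 43 = 32, so 8^11 ≡ 32 (mod 43).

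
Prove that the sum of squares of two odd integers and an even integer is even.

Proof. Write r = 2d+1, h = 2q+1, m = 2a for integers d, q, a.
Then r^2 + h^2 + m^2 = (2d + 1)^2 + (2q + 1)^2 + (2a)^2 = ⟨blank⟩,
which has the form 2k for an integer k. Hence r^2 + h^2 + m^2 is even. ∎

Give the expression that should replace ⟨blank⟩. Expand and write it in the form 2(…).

Expanding: (2d + 1)^2 + (2q + 1)^2 + (2a)^2 = 4a^2 + 4d^2 + 4d + 4q^2 + 4q + 2.
Every term is even; pulling out the factor of 2 gives 2(2a^2 + 2d^2 + 2d + 2q^2 + 2q + 1).

2(2a^2 + 2d^2 + 2d + 2q^2 + 2q + 1)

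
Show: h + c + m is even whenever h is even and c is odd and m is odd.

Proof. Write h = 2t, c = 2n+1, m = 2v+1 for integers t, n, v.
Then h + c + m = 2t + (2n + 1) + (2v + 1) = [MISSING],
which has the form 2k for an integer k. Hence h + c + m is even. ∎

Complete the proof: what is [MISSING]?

2t + (2n + 1) + (2v + 1) = 2n + 2t + 2v + 2
= 2(n + t + v + 1).
Since n + t + v + 1 is an integer, the sum is of the form 2k for an integer k.

2(n + t + v + 1)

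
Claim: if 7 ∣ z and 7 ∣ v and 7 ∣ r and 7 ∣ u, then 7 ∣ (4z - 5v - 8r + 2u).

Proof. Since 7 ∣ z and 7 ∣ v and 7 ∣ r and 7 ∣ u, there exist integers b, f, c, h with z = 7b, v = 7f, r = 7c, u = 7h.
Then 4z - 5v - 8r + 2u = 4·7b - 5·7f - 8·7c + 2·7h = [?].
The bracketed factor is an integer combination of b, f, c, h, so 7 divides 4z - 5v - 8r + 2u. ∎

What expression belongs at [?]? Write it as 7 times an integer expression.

Pull the common 7 out of every term: 4·7b - 5·7f - 8·7c + 2·7h = 7(4b - 8c - 5f + 2h).
4b - 8c - 5f + 2h is an integer, which exhibits the divisibility.

7(4b - 8c - 5f + 2h)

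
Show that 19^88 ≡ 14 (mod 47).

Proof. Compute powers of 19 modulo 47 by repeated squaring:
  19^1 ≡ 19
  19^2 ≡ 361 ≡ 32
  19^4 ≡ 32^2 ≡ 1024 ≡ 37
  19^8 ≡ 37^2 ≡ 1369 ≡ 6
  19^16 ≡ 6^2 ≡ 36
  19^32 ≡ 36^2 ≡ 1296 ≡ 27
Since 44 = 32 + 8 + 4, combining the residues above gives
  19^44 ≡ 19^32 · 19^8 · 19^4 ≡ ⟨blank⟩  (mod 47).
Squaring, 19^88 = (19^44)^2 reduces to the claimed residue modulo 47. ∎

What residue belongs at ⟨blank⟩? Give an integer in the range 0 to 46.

19^32 · 19^8 · 19^4 ≡ 27 · 6 · 37 = 5994.
5994 mod 47 = 25, so 19^44 ≡ 25 (mod 47).

25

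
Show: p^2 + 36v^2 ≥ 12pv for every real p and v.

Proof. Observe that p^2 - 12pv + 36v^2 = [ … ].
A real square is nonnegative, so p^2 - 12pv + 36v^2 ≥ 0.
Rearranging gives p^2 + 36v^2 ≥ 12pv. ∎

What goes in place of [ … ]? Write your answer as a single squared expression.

(p - 6v)^2

p^2 - 12pv + 36v^2 is a perfect-square trinomial: the outer terms are (p)^2 and (6v)^2, and the cross term is -2·p·6v.
So p^2 - 12pv + 36v^2 = (p - 6v)^2 ≥ 0.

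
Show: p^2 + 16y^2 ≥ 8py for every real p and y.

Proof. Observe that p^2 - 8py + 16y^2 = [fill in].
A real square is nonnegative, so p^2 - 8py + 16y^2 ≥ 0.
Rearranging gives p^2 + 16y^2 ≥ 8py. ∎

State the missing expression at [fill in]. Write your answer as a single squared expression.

p^2 - 8py + 16y^2 is a perfect-square trinomial: the outer terms are (p)^2 and (4y)^2, and the cross term is -2·p·4y.
So p^2 - 8py + 16y^2 = (p - 4y)^2 ≥ 0.

(p - 4y)^2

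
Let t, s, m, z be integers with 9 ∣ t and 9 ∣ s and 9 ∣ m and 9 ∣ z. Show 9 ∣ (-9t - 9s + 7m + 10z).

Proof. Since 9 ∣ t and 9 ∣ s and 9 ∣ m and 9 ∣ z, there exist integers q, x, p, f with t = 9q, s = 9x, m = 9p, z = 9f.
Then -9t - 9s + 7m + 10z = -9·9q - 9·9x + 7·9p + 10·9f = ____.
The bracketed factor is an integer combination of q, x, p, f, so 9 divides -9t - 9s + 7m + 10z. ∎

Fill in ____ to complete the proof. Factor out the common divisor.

Pull the common 9 out of every term: -9·9q - 9·9x + 7·9p + 10·9f = 9(10f + 7p - 9q - 9x).
10f + 7p - 9q - 9x is an integer, which exhibits the divisibility.

9(10f + 7p - 9q - 9x)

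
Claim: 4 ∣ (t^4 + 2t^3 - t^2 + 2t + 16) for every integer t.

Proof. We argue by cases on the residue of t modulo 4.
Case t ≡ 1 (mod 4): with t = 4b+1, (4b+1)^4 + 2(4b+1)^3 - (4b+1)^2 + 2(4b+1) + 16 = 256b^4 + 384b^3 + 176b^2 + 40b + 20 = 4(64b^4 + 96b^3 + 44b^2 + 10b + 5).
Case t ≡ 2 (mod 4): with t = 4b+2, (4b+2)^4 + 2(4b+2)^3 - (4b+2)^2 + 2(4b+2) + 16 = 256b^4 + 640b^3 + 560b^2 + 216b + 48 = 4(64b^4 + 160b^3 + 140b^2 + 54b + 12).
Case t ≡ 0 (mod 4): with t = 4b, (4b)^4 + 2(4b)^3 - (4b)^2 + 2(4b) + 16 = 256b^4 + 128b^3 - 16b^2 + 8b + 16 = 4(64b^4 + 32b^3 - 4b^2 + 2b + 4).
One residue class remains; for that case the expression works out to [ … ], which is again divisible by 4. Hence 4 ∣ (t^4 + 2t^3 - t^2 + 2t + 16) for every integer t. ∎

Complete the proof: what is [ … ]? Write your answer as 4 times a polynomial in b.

4(64b^4 + 224b^3 + 284b^2 + 158b + 37)

The residues treated are {1, 2, 0}, so the missing case is t ≡ 3 (mod 4); write t = 4b+3.
Then (4b+3)^4 + 2(4b+3)^3 - (4b+3)^2 + 2(4b+3) + 16 = 256b^4 + 896b^3 + 1136b^2 + 632b + 148 = 4(64b^4 + 224b^3 + 284b^2 + 158b + 37).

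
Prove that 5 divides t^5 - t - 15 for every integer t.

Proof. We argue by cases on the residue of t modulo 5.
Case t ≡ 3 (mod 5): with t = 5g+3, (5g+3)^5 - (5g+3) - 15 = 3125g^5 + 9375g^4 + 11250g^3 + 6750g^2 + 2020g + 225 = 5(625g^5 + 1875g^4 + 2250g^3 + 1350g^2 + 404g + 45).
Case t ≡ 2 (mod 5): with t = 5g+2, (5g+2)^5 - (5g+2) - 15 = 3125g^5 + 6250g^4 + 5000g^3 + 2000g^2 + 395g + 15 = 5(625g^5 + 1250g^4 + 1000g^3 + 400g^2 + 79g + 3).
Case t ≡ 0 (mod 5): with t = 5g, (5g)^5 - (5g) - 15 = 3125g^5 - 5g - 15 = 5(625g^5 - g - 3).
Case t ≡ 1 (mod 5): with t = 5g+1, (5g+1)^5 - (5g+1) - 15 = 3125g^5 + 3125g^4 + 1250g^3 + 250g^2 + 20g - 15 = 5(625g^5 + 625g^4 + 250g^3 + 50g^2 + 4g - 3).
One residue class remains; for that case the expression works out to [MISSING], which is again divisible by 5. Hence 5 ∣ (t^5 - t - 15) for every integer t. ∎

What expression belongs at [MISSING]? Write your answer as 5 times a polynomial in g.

The residues treated are {3, 2, 0, 1}, so the missing case is t ≡ 4 (mod 5); write t = 5g+4.
Then (5g+4)^5 - (5g+4) - 15 = 3125g^5 + 12500g^4 + 20000g^3 + 16000g^2 + 6395g + 1005 = 5(625g^5 + 2500g^4 + 4000g^3 + 3200g^2 + 1279g + 201).

5(625g^5 + 2500g^4 + 4000g^3 + 3200g^2 + 1279g + 201)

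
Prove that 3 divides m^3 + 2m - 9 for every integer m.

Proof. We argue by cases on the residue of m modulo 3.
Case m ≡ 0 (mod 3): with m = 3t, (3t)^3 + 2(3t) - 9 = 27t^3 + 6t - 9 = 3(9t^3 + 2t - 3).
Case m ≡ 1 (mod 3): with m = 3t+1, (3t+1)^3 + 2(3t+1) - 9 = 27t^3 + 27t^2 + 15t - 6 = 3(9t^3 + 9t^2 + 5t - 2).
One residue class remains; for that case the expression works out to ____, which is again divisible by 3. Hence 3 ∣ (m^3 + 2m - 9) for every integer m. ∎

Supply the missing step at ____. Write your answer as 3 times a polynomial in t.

3(9t^3 + 18t^2 + 14t + 1)

The residues treated are {0, 1}, so the missing case is m ≡ 2 (mod 3); write m = 3t+2.
Then (3t+2)^3 + 2(3t+2) - 9 = 27t^3 + 54t^2 + 42t + 3 = 3(9t^3 + 18t^2 + 14t + 1).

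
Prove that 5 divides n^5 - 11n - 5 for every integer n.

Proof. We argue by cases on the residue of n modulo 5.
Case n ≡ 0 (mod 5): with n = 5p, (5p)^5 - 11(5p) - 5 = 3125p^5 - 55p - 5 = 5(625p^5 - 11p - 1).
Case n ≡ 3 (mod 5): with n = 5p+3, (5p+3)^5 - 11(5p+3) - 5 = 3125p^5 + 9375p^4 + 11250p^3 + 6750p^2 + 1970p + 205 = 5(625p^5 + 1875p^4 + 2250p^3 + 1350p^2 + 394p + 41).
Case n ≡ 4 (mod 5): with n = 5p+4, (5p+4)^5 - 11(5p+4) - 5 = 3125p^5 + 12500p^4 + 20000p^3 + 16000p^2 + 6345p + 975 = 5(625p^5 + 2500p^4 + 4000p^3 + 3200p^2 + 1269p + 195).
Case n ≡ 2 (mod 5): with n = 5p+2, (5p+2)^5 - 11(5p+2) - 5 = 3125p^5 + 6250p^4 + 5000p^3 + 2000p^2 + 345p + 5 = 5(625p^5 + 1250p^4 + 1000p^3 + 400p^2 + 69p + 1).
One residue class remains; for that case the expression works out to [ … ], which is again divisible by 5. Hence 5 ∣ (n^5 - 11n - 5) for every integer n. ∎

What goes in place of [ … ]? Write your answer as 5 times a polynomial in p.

5(625p^5 + 625p^4 + 250p^3 + 50p^2 - 6p - 3)

The residues treated are {0, 3, 4, 2}, so the missing case is n ≡ 1 (mod 5); write n = 5p+1.
Then (5p+1)^5 - 11(5p+1) - 5 = 3125p^5 + 3125p^4 + 1250p^3 + 250p^2 - 30p - 15 = 5(625p^5 + 625p^4 + 250p^3 + 50p^2 - 6p - 3).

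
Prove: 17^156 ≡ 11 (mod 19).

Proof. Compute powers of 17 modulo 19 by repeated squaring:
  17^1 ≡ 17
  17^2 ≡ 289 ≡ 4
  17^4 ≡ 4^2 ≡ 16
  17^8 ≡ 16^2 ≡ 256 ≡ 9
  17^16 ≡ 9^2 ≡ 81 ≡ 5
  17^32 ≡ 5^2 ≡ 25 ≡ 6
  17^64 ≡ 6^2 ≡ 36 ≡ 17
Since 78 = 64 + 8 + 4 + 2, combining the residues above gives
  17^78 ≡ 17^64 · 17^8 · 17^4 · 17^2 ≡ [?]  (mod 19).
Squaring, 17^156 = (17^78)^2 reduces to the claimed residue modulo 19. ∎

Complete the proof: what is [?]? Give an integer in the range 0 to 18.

Multiply the listed residues: 17 · 9 · 16 · 4 = 153 → 2448 → 9792.
Reducing modulo 19: 9792 = 515·19 + 7, so 17^78 ≡ 7.

7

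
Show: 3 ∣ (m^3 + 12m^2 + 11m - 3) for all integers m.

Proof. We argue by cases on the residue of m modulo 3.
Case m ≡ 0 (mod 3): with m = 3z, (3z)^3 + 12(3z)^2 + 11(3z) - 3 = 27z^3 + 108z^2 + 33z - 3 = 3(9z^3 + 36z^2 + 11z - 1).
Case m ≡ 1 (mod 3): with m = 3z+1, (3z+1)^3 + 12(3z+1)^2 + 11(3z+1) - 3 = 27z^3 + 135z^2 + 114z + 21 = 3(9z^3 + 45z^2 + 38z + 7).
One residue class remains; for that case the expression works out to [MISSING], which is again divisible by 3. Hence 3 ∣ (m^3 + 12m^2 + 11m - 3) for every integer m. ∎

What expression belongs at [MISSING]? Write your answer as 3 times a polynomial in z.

3(9z^3 + 54z^2 + 71z + 25)

The residues treated are {0, 1}, so the missing case is m ≡ 2 (mod 3); write m = 3z+2.
Then (3z+2)^3 + 12(3z+2)^2 + 11(3z+2) - 3 = 27z^3 + 162z^2 + 213z + 75 = 3(9z^3 + 54z^2 + 71z + 25).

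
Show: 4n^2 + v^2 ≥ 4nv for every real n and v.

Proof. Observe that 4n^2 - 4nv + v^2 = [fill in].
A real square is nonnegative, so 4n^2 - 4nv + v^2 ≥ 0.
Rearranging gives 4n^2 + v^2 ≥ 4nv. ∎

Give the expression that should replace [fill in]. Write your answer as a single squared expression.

(2n - v)^2

4n^2 - 4nv + v^2 is a perfect-square trinomial: the outer terms are (2n)^2 and (v)^2, and the cross term is -2·2n·v.
So 4n^2 - 4nv + v^2 = (2n - v)^2 ≥ 0.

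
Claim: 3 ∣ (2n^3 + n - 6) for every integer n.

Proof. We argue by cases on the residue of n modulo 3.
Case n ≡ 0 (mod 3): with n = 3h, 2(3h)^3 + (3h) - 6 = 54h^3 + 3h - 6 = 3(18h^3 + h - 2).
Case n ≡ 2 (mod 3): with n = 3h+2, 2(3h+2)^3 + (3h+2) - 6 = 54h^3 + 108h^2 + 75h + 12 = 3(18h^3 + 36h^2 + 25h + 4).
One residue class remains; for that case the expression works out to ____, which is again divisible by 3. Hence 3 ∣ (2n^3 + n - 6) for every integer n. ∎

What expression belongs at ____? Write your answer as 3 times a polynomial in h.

Only n ≡ 1 (mod 3) is unaccounted for. Put n = 3h+1:
2(3h+1)^3 + (3h+1) - 6 expands to 54h^3 + 54h^2 + 21h - 3,
and factoring out 3 leaves 3(18h^3 + 18h^2 + 7h - 1).

3(18h^3 + 18h^2 + 7h - 1)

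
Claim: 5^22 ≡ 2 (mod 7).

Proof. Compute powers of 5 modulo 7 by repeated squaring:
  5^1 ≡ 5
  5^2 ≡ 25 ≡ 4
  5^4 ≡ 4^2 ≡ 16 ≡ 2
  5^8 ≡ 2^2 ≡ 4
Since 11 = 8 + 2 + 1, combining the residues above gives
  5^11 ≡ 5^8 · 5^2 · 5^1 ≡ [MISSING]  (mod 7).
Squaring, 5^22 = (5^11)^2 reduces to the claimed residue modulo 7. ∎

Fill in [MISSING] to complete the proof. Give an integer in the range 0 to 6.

5^8 · 5^2 · 5^1 ≡ 4 · 4 · 5 = 80.
80 mod 7 = 3, so 5^11 ≡ 3 (mod 7).

3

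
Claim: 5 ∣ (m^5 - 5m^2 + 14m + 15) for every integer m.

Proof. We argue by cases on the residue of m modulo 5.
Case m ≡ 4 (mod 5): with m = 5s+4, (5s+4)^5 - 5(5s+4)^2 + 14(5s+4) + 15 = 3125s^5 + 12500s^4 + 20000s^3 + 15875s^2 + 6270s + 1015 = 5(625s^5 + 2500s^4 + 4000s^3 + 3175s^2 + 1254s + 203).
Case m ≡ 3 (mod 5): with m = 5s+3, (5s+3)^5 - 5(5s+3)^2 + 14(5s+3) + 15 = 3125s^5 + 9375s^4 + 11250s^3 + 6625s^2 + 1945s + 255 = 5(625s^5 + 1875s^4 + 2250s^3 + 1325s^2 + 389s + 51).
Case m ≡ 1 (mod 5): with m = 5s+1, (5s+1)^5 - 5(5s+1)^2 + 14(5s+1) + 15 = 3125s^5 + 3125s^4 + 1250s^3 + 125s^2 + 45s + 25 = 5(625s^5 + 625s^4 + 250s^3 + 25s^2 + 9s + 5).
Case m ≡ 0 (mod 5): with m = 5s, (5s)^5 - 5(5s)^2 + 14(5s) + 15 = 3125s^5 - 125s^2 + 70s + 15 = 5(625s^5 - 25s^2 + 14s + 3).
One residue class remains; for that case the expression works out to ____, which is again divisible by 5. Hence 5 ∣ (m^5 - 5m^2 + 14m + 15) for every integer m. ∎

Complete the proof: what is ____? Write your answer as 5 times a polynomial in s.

5(625s^5 + 1250s^4 + 1000s^3 + 375s^2 + 74s + 11)

The residues treated are {4, 3, 1, 0}, so the missing case is m ≡ 2 (mod 5); write m = 5s+2.
Then (5s+2)^5 - 5(5s+2)^2 + 14(5s+2) + 15 = 3125s^5 + 6250s^4 + 5000s^3 + 1875s^2 + 370s + 55 = 5(625s^5 + 1250s^4 + 1000s^3 + 375s^2 + 74s + 11).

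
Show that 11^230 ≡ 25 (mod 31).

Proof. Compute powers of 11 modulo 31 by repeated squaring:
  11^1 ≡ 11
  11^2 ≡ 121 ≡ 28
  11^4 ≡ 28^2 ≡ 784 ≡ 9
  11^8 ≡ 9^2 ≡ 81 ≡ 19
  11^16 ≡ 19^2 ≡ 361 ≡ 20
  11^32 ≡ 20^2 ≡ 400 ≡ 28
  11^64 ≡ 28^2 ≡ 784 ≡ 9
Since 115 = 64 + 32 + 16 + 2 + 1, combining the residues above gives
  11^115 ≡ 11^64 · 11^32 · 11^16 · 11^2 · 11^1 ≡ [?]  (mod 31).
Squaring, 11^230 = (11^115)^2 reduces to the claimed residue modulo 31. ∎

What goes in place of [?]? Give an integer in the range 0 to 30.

11^64 · 11^32 · 11^16 · 11^2 · 11^1 ≡ 9 · 28 · 20 · 28 · 11 = 1552320.
1552320 mod 31 = 26, so 11^115 ≡ 26 (mod 31).

26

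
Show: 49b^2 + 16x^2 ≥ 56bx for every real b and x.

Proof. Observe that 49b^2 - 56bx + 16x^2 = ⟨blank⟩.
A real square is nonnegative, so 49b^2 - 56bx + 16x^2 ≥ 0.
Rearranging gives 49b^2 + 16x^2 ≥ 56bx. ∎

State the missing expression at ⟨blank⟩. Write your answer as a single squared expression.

(7b - 4x)^2

49b^2 - 56bx + 16x^2 is a perfect-square trinomial: the outer terms are (7b)^2 and (4x)^2, and the cross term is -2·7b·4x.
So 49b^2 - 56bx + 16x^2 = (7b - 4x)^2 ≥ 0.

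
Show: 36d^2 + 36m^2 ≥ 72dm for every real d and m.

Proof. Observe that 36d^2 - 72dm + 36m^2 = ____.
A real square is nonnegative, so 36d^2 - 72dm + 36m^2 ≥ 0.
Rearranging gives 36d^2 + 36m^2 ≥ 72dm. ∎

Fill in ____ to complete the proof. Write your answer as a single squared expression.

36d^2 - 72dm + 36m^2 is a perfect-square trinomial: the outer terms are (6d)^2 and (6m)^2, and the cross term is -2·6d·6m.
So 36d^2 - 72dm + 36m^2 = (6d - 6m)^2 ≥ 0.

(6d - 6m)^2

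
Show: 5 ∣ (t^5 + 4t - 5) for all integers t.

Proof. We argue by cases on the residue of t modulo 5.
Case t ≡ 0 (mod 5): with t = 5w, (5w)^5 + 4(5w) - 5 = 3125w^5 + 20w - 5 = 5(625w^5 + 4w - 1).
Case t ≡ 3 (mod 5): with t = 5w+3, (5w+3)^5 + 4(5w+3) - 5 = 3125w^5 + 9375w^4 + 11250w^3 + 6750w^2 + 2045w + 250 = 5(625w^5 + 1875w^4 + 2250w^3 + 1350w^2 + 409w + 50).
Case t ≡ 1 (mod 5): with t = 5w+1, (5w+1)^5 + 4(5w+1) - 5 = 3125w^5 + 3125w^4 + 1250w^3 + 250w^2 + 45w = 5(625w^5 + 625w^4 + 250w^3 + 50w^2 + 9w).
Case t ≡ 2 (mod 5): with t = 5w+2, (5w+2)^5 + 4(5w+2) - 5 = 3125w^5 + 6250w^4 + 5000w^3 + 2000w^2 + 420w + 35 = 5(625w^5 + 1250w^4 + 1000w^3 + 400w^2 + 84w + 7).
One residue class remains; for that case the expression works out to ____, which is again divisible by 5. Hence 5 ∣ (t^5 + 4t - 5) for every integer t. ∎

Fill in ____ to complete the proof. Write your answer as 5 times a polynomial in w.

Only t ≡ 4 (mod 5) is unaccounted for. Put t = 5w+4:
(5w+4)^5 + 4(5w+4) - 5 expands to 3125w^5 + 12500w^4 + 20000w^3 + 16000w^2 + 6420w + 1035,
and factoring out 5 leaves 5(625w^5 + 2500w^4 + 4000w^3 + 3200w^2 + 1284w + 207).

5(625w^5 + 2500w^4 + 4000w^3 + 3200w^2 + 1284w + 207)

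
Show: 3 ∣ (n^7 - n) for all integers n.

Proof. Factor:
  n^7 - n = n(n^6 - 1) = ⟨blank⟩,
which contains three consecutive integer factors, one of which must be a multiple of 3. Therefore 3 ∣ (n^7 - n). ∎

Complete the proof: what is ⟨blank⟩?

n^6 - 1 = (n^2 - 1)(n^4 + n^2 + 1), and n^2 - 1 = (n-1)(n+1).
So n(n^6 - 1) = (n - 1)n(n + 1)(n^4 + n^2 + 1).

(n - 1)n(n + 1)(n^4 + n^2 + 1)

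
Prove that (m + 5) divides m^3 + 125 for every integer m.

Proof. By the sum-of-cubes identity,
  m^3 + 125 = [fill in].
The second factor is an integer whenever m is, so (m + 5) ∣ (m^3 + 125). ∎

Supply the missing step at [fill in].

Polynomial division of m^3 + 125 by m + 5 leaves remainder 0 and quotient m^2 - 5m + 25.
Hence m^3 + 125 = (m + 5)(m^2 - 5m + 25).

(m + 5)(m^2 - 5m + 25)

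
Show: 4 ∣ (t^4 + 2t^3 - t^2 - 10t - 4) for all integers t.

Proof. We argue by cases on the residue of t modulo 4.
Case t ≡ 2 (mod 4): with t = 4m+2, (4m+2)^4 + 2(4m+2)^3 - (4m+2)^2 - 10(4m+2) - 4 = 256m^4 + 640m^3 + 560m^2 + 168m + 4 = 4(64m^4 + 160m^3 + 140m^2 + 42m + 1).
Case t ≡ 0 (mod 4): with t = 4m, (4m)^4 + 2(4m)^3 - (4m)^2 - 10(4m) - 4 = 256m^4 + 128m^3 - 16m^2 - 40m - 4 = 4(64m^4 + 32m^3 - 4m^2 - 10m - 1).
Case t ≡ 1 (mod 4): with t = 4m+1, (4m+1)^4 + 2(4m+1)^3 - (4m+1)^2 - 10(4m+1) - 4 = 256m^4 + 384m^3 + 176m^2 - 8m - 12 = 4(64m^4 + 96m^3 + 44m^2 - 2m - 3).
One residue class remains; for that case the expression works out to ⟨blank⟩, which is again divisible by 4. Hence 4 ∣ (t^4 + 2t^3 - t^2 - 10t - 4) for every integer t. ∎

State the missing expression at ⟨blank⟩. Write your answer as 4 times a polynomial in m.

The residues treated are {2, 0, 1}, so the missing case is t ≡ 3 (mod 4); write t = 4m+3.
Then (4m+3)^4 + 2(4m+3)^3 - (4m+3)^2 - 10(4m+3) - 4 = 256m^4 + 896m^3 + 1136m^2 + 584m + 92 = 4(64m^4 + 224m^3 + 284m^2 + 146m + 23).

4(64m^4 + 224m^3 + 284m^2 + 146m + 23)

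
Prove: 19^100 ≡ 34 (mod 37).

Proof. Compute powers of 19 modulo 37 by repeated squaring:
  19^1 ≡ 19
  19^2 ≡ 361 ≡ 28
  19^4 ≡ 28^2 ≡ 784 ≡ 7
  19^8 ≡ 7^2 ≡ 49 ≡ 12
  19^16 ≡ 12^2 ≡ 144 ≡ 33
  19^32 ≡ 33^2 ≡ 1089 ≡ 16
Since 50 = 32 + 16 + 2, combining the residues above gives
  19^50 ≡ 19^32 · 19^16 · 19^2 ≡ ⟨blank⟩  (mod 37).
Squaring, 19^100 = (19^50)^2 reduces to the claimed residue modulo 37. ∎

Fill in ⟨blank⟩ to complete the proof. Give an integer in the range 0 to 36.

19^32 · 19^16 · 19^2 ≡ 16 · 33 · 28 = 14784.
14784 mod 37 = 21, so 19^50 ≡ 21 (mod 37).

21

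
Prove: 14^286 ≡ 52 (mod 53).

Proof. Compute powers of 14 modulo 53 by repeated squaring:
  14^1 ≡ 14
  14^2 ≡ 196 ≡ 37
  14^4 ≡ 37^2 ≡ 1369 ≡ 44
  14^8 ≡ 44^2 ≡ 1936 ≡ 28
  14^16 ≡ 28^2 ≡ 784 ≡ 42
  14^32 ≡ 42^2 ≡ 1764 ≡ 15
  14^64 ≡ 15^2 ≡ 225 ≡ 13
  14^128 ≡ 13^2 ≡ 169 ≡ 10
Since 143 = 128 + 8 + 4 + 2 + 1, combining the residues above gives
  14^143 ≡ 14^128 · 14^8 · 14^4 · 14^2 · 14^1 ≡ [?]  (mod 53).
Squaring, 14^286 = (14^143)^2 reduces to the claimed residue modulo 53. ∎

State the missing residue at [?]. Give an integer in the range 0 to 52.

14^128 · 14^8 · 14^4 · 14^2 · 14^1 ≡ 10 · 28 · 44 · 37 · 14 = 6381760.
6381760 mod 53 = 30, so 14^143 ≡ 30 (mod 53).

30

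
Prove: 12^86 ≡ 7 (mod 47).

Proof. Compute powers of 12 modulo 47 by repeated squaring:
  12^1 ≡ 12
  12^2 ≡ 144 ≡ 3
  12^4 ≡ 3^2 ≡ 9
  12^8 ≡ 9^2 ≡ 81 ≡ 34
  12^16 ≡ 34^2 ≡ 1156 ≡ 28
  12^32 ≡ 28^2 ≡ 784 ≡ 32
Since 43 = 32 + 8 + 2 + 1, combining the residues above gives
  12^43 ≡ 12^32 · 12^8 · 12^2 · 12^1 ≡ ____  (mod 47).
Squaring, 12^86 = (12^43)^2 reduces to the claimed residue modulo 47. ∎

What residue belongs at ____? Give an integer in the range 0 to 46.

12^32 · 12^8 · 12^2 · 12^1 ≡ 32 · 34 · 3 · 12 = 39168.
39168 mod 47 = 17, so 12^43 ≡ 17 (mod 47).

17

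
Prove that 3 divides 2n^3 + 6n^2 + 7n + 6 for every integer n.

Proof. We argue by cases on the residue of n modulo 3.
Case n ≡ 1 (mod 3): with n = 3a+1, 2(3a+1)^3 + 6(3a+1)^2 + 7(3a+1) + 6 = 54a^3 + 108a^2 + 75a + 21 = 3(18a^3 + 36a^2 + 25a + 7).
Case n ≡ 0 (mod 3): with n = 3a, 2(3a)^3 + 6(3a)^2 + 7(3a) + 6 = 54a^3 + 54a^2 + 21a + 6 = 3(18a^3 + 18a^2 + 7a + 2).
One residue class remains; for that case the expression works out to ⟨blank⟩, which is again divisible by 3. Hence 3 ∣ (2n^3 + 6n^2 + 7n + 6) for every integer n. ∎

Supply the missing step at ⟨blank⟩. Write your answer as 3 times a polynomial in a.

Only n ≡ 2 (mod 3) is unaccounted for. Put n = 3a+2:
2(3a+2)^3 + 6(3a+2)^2 + 7(3a+2) + 6 expands to 54a^3 + 162a^2 + 165a + 60,
and factoring out 3 leaves 3(18a^3 + 54a^2 + 55a + 20).

3(18a^3 + 54a^2 + 55a + 20)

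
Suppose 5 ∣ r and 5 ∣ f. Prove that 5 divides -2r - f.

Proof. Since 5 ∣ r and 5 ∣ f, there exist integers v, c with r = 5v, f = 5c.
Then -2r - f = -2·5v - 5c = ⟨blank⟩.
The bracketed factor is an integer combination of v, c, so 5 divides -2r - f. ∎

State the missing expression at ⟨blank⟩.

Each term has a factor of 5: -2·5v - 5c = 5·(-c - 2v).
Since -c - 2v is an integer, 5 ∣ (-2r - f).

5(-c - 2v)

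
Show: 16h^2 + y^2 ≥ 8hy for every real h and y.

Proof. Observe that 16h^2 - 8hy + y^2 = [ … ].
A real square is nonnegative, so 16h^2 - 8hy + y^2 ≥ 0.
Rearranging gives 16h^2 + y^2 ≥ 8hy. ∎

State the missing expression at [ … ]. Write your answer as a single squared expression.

16h^2 - 8hy + y^2 is a perfect-square trinomial: the outer terms are (4h)^2 and (y)^2, and the cross term is -2·4h·y.
So 16h^2 - 8hy + y^2 = (4h - y)^2 ≥ 0.

(4h - y)^2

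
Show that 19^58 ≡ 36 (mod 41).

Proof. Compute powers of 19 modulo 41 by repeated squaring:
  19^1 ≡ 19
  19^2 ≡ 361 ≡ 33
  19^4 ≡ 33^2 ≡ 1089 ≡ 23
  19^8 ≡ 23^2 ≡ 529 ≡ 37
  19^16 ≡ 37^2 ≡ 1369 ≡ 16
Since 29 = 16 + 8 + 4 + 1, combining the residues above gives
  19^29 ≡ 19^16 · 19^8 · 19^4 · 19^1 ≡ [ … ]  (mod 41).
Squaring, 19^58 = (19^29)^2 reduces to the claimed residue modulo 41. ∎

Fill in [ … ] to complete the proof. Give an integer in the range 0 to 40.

Multiply the listed residues: 16 · 37 · 23 · 19 = 592 → 13616 → 258704.
Reducing modulo 41: 258704 = 6309·41 + 35, so 19^29 ≡ 35.

35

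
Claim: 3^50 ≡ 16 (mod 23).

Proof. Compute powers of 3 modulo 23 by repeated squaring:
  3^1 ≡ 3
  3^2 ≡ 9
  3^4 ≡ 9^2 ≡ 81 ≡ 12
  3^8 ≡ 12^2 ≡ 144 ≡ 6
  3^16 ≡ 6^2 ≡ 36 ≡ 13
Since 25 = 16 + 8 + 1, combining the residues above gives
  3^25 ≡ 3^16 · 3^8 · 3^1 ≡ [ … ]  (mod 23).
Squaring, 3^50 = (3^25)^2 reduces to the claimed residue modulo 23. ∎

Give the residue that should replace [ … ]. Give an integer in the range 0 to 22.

3^16 · 3^8 · 3^1 ≡ 13 · 6 · 3 = 234.
234 mod 23 = 4, so 3^25 ≡ 4 (mod 23).

4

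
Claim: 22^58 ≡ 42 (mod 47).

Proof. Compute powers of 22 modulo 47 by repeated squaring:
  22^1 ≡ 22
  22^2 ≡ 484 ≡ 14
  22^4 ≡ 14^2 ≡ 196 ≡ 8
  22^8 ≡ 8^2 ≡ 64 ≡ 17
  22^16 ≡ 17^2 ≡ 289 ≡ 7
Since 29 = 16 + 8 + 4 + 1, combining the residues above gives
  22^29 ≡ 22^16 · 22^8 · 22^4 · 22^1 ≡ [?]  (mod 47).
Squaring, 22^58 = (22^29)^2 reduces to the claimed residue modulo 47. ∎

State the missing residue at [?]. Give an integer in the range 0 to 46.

Multiply the listed residues: 7 · 17 · 8 · 22 = 119 → 952 → 20944.
Reducing modulo 47: 20944 = 445·47 + 29, so 22^29 ≡ 29.

29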